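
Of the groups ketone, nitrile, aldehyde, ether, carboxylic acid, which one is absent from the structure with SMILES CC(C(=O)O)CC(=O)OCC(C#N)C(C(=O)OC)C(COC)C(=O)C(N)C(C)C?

carboxylic acid: present (CH(COOH) — pendant –COOH: carbonyl C bonded to C and –OH → carboxylic acid).
ketone: present (CO — –C(=O)– with carbon on both sides → ketone).
ether: present (CH(CH2OCH3) — pendant –CH2OCH3: C–O–C linkage → ether).
nitrile: present (CH(CN) — pendant –C≡N: nitrile).
aldehyde: absent. In CO, the carbonyl carbon is bonded to two carbons, so it is a ketone, not an aldehyde. In CH(COOH), the carbonyl carbon bears –OH, not –H, so it is a carboxylic acid.

aldehyde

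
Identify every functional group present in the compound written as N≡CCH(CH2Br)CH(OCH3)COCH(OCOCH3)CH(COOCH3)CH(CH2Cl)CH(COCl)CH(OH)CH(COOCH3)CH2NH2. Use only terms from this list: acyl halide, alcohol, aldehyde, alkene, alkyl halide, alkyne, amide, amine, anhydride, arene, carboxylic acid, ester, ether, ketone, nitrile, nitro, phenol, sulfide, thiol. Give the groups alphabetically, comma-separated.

N≡C–: carbon triple-bonded to nitrogen → nitrile.
pendant –CH2X: halogen on sp³ carbon → alkyl halide.
pendant –OCH3: C–O–C with sp³ C, no adjacent C=O → ether.
–C(=O)– with carbon on both sides → ketone.
pendant –OC(=O)CH3: an acyloxy group → ester.
pendant –COOCH3: carbonyl C bonded to C and –OCH3 → ester.
pendant –CH2X: halogen on sp³ carbon → alkyl halide.
pendant –C(=O)X: carbonyl C bonded to C and halogen → acyl halide.
–OH on an sp³ carbon → alcohol (secondary).
pendant –COOCH3: carbonyl C bonded to C and –OCH3 → ester.
–NH2 on an sp³ carbon with no adjacent C=O → amine.

acyl halide, alcohol, alkyl halide, amine, ester, ether, ketone, nitrile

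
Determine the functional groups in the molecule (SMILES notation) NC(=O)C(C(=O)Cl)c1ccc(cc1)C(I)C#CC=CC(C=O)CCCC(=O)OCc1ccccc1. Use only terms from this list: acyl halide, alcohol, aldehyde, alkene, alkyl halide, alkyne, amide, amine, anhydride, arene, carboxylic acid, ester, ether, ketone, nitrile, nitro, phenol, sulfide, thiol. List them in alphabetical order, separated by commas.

Reading the structure from left to right:
  H2NCO: –C(=O)NH2: carbonyl C bonded to C and to N → amide (the N is not a separate amine).
  CH(COCl): pendant –C(=O)X: carbonyl C bonded to C and halogen → acyl halide.
  C6H4: para-disubstituted benzene ring → arene.
  CH(I): halogen on an sp³ carbon → alkyl halide.
  C≡C: C≡C triple bond → alkyne.
  CH=CH: C=C double bond → alkene.
  CH(CHO): pendant –CHO: carbonyl C bonded to C and H → aldehyde.
  CH2COOCH2: –C(=O)–O–C with C on the carbonyl side → ester.
  C6H5: –C6H5 phenyl ring → arene.

acyl halide, aldehyde, alkene, alkyl halide, alkyne, amide, arene, ester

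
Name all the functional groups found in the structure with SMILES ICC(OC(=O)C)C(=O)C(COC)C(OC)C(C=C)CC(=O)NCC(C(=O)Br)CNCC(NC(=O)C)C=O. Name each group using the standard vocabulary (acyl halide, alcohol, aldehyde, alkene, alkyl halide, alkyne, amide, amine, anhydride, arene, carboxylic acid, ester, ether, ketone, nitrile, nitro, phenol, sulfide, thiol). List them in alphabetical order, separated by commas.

Taking each segment in turn:
  ICH2: halogen on an sp³ carbon → alkyl halide.
  CH(OCOCH3): pendant –OC(=O)CH3: an acyloxy group → ester.
  CO: –C(=O)– with carbon on both sides → ketone.
  CH(CH2OCH3): pendant –CH2OCH3: C–O–C linkage → ether.
  CH(OCH3): pendant –OCH3: C–O–C with sp³ C, no adjacent C=O → ether.
  CH(CH=CH2): pendant –CH=CH2: C=C double bond → alkene.
  CH2CONHCH2: –C(=O)–N– linkage → amide (the N is not an amine).
  CH(COBr): pendant –C(=O)X: carbonyl C bonded to C and halogen → acyl halide.
  CH2NHCH2: C–N–C with sp³ carbons and no adjacent C=O → amine (secondary).
  CH(NHCOCH3): pendant –NHC(=O)CH3: N bonded to a carbonyl → amide (not amine).
  CHO: terminal –CHO: carbonyl C bonded to H and C → aldehyde.

acyl halide, aldehyde, alkene, alkyl halide, amide, amine, ester, ether, ketone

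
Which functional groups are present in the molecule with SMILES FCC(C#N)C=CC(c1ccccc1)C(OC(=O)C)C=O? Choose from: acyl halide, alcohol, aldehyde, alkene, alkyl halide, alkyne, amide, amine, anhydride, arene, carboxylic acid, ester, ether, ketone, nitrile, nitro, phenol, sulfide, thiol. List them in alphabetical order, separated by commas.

halogen on an sp³ carbon → alkyl halide.
pendant –C≡N: nitrile.
C=C double bond → alkene.
pendant –C6H5: benzene ring → arene.
pendant –OC(=O)CH3: an acyloxy group → ester.
terminal –CHO: carbonyl C bonded to H and C → aldehyde.

aldehyde, alkene, alkyl halide, arene, ester, nitrile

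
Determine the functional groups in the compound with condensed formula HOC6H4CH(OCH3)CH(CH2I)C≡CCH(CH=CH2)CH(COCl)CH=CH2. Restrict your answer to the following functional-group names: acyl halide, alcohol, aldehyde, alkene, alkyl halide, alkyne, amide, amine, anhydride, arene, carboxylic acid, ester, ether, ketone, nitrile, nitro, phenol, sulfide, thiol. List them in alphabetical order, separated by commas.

Reading the structure from left to right:
  HOC6H4: –OH attached directly to an aromatic ring → phenol (not alcohol); the ring itself is an arene.
  CH(OCH3): pendant –OCH3: C–O–C with sp³ C, no adjacent C=O → ether.
  CH(CH2I): pendant –CH2X: halogen on sp³ carbon → alkyl halide.
  C≡C: C≡C triple bond → alkyne.
  CH(CH=CH2): pendant –CH=CH2: C=C double bond → alkene.
  CH(COCl): pendant –C(=O)X: carbonyl C bonded to C and halogen → acyl halide.
  CH=CH2: C=C double bond → alkene.

acyl halide, alkene, alkyl halide, alkyne, arene, ether, phenol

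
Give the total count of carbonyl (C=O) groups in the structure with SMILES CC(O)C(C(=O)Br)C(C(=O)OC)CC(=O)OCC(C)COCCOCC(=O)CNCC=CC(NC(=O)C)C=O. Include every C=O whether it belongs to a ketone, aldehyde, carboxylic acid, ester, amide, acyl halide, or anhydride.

6

CH(COBr): acyl halide, 1 C=O (running total 1).
CH(COOCH3): ester, 1 C=O (running total 2).
CH2COOCH2: ester, 1 C=O (running total 3).
CO: ketone, 1 C=O (running total 4).
CH(NHCOCH3): amide, 1 C=O (running total 5).
CHO: aldehyde, 1 C=O (running total 6).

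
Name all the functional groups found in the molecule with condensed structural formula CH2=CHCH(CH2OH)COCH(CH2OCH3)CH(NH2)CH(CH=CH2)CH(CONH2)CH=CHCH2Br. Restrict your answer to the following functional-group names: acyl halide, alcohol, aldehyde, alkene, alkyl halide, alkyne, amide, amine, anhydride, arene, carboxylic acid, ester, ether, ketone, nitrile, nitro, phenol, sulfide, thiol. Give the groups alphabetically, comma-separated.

Taking each segment in turn:
  CH2=CH: C=C double bond → alkene.
  CH(CH2OH): pendant –CH2OH on an sp³ backbone C → alcohol.
  CO: –C(=O)– with carbon on both sides → ketone.
  CH(CH2OCH3): pendant –CH2OCH3: C–O–C linkage → ether.
  CH(NH2): –NH2 on an sp³ carbon with no adjacent C=O → amine.
  CH(CH=CH2): pendant –CH=CH2: C=C double bond → alkene.
  CH(CONH2): pendant –CONH2: carbonyl C bonded to C and N → amide.
  CH=CH: C=C double bond → alkene.
  CH2Br: halogen on an sp³ carbon → alkyl halide.

alcohol, alkene, alkyl halide, amide, amine, ether, ketone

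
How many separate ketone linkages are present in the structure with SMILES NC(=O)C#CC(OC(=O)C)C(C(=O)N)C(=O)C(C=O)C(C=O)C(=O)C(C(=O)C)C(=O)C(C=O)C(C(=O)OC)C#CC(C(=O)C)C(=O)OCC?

–C(=O)NH2: carbonyl C bonded to C and to N → amide (the N is not a separate amine).
C≡C triple bond → alkyne.
pendant –OC(=O)CH3: an acyloxy group → ester.
pendant –CONH2: carbonyl C bonded to C and N → amide.
–C(=O)– with carbon on both sides → ketone.
pendant –CHO: carbonyl C bonded to C and H → aldehyde.
pendant –CHO: carbonyl C bonded to C and H → aldehyde.
–C(=O)– with carbon on both sides → ketone.
pendant –COCH3: carbonyl C bonded to two carbons → ketone.
–C(=O)– with carbon on both sides → ketone.
pendant –CHO: carbonyl C bonded to C and H → aldehyde.
pendant –COOCH3: carbonyl C bonded to C and –OCH3 → ester.
C≡C triple bond → alkyne.
pendant –COCH3: carbonyl C bonded to two carbons → ketone.
–C(=O)OCH2CH3: carbonyl C bonded to C and to –OEt → ester.
Ketone appears at: CO, CO, CH(COCH3), CO, CH(COCH3) → 5.

5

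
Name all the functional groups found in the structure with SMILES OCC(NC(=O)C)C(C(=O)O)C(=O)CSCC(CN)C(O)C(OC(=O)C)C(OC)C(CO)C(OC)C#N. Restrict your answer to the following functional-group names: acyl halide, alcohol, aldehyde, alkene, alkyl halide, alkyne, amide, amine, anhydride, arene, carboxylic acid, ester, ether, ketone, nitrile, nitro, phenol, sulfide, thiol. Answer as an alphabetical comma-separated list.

Taking each segment in turn:
  HOCH2: HO– on an sp³ carbon → alcohol.
  CH(NHCOCH3): pendant –NHC(=O)CH3: N bonded to a carbonyl → amide (not amine).
  CH(COOH): pendant –COOH: carbonyl C bonded to C and –OH → carboxylic acid.
  CO: –C(=O)– with carbon on both sides → ketone.
  CH2SCH2: C–S–C linkage → sulfide (thioether).
  CH(CH2NH2): pendant –CH2NH2: N on sp³ C, no adjacent C=O → amine.
  CH(OH): –OH on an sp³ carbon → alcohol (secondary).
  CH(OCOCH3): pendant –OC(=O)CH3: an acyloxy group → ester.
  CH(OCH3): pendant –OCH3: C–O–C with sp³ C, no adjacent C=O → ether.
  CH(CH2OH): pendant –CH2OH on an sp³ backbone C → alcohol.
  CH(OCH3): pendant –OCH3: C–O–C with sp³ C, no adjacent C=O → ether.
  CN: –C≡N: carbon triple-bonded to nitrogen → nitrile.

alcohol, amide, amine, carboxylic acid, ester, ether, ketone, nitrile, sulfide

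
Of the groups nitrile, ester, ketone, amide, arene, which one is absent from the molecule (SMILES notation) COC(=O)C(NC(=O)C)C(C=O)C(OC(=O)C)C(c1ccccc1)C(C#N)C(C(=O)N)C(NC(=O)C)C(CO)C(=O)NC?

ketone

ester: present (CH3OOC — CH3O–C(=O)–: carbonyl C bonded to C and to –OCH3 → ester (not ketone + ether)).
nitrile: present (CH(CN) — pendant –C≡N: nitrile).
arene: present (CH(C6H5) — pendant –C6H5: benzene ring → arene).
amide: present (CH(NHCOCH3) — pendant –NHC(=O)CH3: N bonded to a carbonyl → amide (not amine)).
ketone: absent. In each of CH3OOC and CH(OCOCH3), the C=O is bonded to an –O–C group, which defines an ester, not a ketone. In each of CH(NHCOCH3), CH(CONH2) and CONHCH3, the C=O is bonded to nitrogen, which defines an amide, not a ketone. In CH(CHO), the carbonyl carbon carries an H, so it is an aldehyde, not a ketone.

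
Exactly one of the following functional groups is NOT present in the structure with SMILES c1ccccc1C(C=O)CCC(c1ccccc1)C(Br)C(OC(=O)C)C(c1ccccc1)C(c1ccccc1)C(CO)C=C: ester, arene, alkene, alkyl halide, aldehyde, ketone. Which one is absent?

arene: present (C6H5 — C6H5– phenyl ring → arene).
alkene: present (CH=CH2 — C=C double bond → alkene).
ester: present (CH(OCOCH3) — pendant –OC(=O)CH3: an acyloxy group → ester).
aldehyde: present (CH(CHO) — pendant –CHO: carbonyl C bonded to C and H → aldehyde).
alkyl halide: present (CH(Br) — halogen on an sp³ carbon → alkyl halide).
ketone: absent. In CH(OCOCH3), the C=O is bonded to an –O–C group, which defines an ester, not a ketone. In CH(CHO), the carbonyl carbon carries an H, so it is an aldehyde, not a ketone.

ketone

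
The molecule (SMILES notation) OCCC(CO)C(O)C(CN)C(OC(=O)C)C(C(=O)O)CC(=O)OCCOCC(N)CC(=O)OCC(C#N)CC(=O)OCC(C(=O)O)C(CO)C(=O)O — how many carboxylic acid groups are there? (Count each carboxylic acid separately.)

HO– on an sp³ carbon → alcohol.
pendant –CH2OH on an sp³ backbone C → alcohol.
–OH on an sp³ carbon → alcohol (secondary).
pendant –CH2NH2: N on sp³ C, no adjacent C=O → amine.
pendant –OC(=O)CH3: an acyloxy group → ester.
pendant –COOH: carbonyl C bonded to C and –OH → carboxylic acid.
–C(=O)–O–C with C on the carbonyl side → ester.
C–O–C with sp³ carbons on both sides and no adjacent C=O → ether.
–NH2 on an sp³ carbon with no adjacent C=O → amine.
–C(=O)–O–C with C on the carbonyl side → ester.
pendant –C≡N: nitrile.
–C(=O)–O–C with C on the carbonyl side → ester.
pendant –COOH: carbonyl C bonded to C and –OH → carboxylic acid.
pendant –CH2OH on an sp³ backbone C → alcohol.
–COOH: carbonyl C bonded to –OH and C → carboxylic acid (the –OH is not a separate alcohol).
Carboxylic acid appears at: CH(COOH), CH(COOH), COOH → 3.

3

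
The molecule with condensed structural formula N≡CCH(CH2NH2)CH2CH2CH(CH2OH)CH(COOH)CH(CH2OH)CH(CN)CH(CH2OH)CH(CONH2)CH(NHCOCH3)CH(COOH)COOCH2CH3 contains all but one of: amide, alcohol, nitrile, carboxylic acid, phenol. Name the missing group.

phenol

nitrile: present (N≡C — N≡C–: carbon triple-bonded to nitrogen → nitrile).
alcohol: present (CH(CH2OH) — pendant –CH2OH on an sp³ backbone C → alcohol).
carboxylic acid: present (CH(COOH) — pendant –COOH: carbonyl C bonded to C and –OH → carboxylic acid).
amide: present (CH(CONH2) — pendant –CONH2: carbonyl C bonded to C and N → amide).
phenol: absent. In CH(CH2OH), the –OH is on an sp³ carbon, not on an aromatic ring, so it is an alcohol.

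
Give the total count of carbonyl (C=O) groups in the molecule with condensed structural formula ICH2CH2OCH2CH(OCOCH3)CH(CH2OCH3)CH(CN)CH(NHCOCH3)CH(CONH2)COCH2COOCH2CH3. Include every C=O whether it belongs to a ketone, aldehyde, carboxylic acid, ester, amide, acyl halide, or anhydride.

5

CH(OCOCH3): ester, 1 C=O (running total 1).
CH(NHCOCH3): amide, 1 C=O (running total 2).
CH(CONH2): amide, 1 C=O (running total 3).
CO: ketone, 1 C=O (running total 4).
COOCH2CH3: ester, 1 C=O (running total 5).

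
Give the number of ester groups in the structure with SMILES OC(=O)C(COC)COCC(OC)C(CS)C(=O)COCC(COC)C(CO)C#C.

–COOH: carbonyl C bonded to –OH and C → carboxylic acid (the –OH is not a separate alcohol).
pendant –CH2OCH3: C–O–C linkage → ether.
C–O–C with sp³ carbons on both sides and no adjacent C=O → ether.
pendant –OCH3: C–O–C with sp³ C, no adjacent C=O → ether.
pendant –CH2SH → thiol.
–C(=O)– with carbon on both sides → ketone.
C–O–C with sp³ carbons on both sides and no adjacent C=O → ether.
pendant –CH2OCH3: C–O–C linkage → ether.
pendant –CH2OH on an sp³ backbone C → alcohol.
C≡C triple bond → alkyne.
No segment is a ester: HOOC is carboxylic acid, not ester; CH(CH2OCH3) is ether, not ester; CH2OCH2 is ether, not ester. → 0.

0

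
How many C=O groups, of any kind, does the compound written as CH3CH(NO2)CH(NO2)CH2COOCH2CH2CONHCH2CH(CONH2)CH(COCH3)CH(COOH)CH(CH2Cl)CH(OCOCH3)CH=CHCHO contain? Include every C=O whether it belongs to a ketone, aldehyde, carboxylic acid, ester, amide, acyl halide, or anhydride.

CH2COOCH2: ester, 1 C=O (running total 1).
CH2CONHCH2: amide, 1 C=O (running total 2).
CH(CONH2): amide, 1 C=O (running total 3).
CH(COCH3): ketone, 1 C=O (running total 4).
CH(COOH): carboxylic acid, 1 C=O (running total 5).
CH(OCOCH3): ester, 1 C=O (running total 6).
CHO: aldehyde, 1 C=O (running total 7).

7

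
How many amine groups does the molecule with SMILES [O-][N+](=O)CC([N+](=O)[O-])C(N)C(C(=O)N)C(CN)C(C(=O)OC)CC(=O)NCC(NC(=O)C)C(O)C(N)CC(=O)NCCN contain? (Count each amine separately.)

Reading the structure from left to right:
  O2NCH2: –NO2 on carbon → nitro group.
  CH(NO2): –NO2 on an sp³ carbon → nitro (the N=O is not a carbonyl).
  CH(NH2): –NH2 on an sp³ carbon with no adjacent C=O → amine.
  CH(CONH2): pendant –CONH2: carbonyl C bonded to C and N → amide.
  CH(CH2NH2): pendant –CH2NH2: N on sp³ C, no adjacent C=O → amine.
  CH(COOCH3): pendant –COOCH3: carbonyl C bonded to C and –OCH3 → ester.
  CH2CONHCH2: –C(=O)–N– linkage → amide (the N is not an amine).
  CH(NHCOCH3): pendant –NHC(=O)CH3: N bonded to a carbonyl → amide (not amine).
  CH(OH): –OH on an sp³ carbon → alcohol (secondary).
  CH(NH2): –NH2 on an sp³ carbon with no adjacent C=O → amine.
  CH2CONHCH2: –C(=O)–N– linkage → amide (the N is not an amine).
  CH2NH2: –NH2 on an sp³ carbon with no adjacent C=O → amine.
Amine appears at: CH(NH2), CH(CH2NH2), CH(NH2), CH2NH2 → 4.

4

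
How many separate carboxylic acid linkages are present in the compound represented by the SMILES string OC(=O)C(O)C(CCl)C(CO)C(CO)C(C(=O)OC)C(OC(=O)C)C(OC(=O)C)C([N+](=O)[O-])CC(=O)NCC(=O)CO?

–COOH: carbonyl C bonded to –OH and C → carboxylic acid (the –OH is not a separate alcohol).
–OH on an sp³ carbon → alcohol (secondary).
pendant –CH2X: halogen on sp³ carbon → alkyl halide.
pendant –CH2OH on an sp³ backbone C → alcohol.
pendant –CH2OH on an sp³ backbone C → alcohol.
pendant –COOCH3: carbonyl C bonded to C and –OCH3 → ester.
pendant –OC(=O)CH3: an acyloxy group → ester.
pendant –OC(=O)CH3: an acyloxy group → ester.
–NO2 on an sp³ carbon → nitro (the N=O is not a carbonyl).
–C(=O)–N– linkage → amide (the N is not an amine).
–C(=O)– with carbon on both sides → ketone.
–OH on an sp³ carbon → alcohol.
Carboxylic acid appears at: HOOC → 1.

1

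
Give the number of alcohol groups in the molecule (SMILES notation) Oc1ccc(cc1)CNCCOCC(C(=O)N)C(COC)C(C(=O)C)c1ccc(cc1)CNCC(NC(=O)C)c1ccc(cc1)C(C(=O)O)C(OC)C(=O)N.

Working along the chain:
  HOC6H4: –OH attached directly to an aromatic ring → phenol (not alcohol); the ring itself is an arene.
  CH2NHCH2: C–N–C with sp³ carbons and no adjacent C=O → amine (secondary).
  CH2OCH2: C–O–C with sp³ carbons on both sides and no adjacent C=O → ether.
  CH(CONH2): pendant –CONH2: carbonyl C bonded to C and N → amide.
  CH(CH2OCH3): pendant –CH2OCH3: C–O–C linkage → ether.
  CH(COCH3): pendant –COCH3: carbonyl C bonded to two carbons → ketone.
  C6H4: para-disubstituted benzene ring → arene.
  CH2NHCH2: C–N–C with sp³ carbons and no adjacent C=O → amine (secondary).
  CH(NHCOCH3): pendant –NHC(=O)CH3: N bonded to a carbonyl → amide (not amine).
  C6H4: para-disubstituted benzene ring → arene.
  CH(COOH): pendant –COOH: carbonyl C bonded to C and –OH → carboxylic acid.
  CH(OCH3): pendant –OCH3: C–O–C with sp³ C, no adjacent C=O → ether.
  CONH2: –C(=O)NH2: carbonyl C bonded to C and to N → amide (the N is not a separate amine).
No segment is a alcohol: HOC6H4 is arene/phenol, not alcohol; CH2OCH2 is ether, not alcohol; CH(CH2OCH3) is ether, not alcohol. → 0.

0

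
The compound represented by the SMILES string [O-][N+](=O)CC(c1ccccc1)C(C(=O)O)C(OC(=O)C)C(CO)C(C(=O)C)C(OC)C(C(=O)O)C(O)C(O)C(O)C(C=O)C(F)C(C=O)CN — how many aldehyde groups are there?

Reading the structure from left to right:
  O2NCH2: –NO2 on carbon → nitro group.
  CH(C6H5): pendant –C6H5: benzene ring → arene.
  CH(COOH): pendant –COOH: carbonyl C bonded to C and –OH → carboxylic acid.
  CH(OCOCH3): pendant –OC(=O)CH3: an acyloxy group → ester.
  CH(CH2OH): pendant –CH2OH on an sp³ backbone C → alcohol.
  CH(COCH3): pendant –COCH3: carbonyl C bonded to two carbons → ketone.
  CH(OCH3): pendant –OCH3: C–O–C with sp³ C, no adjacent C=O → ether.
  CH(COOH): pendant –COOH: carbonyl C bonded to C and –OH → carboxylic acid.
  CH(OH): –OH on an sp³ carbon → alcohol (secondary).
  CH(OH): –OH on an sp³ carbon → alcohol (secondary).
  CH(OH): –OH on an sp³ carbon → alcohol (secondary).
  CH(CHO): pendant –CHO: carbonyl C bonded to C and H → aldehyde.
  CH(F): halogen on an sp³ carbon → alkyl halide.
  CH(CHO): pendant –CHO: carbonyl C bonded to C and H → aldehyde.
  CH2NH2: –NH2 on an sp³ carbon with no adjacent C=O → amine.
Aldehyde appears at: CH(CHO), CH(CHO) → 2.

2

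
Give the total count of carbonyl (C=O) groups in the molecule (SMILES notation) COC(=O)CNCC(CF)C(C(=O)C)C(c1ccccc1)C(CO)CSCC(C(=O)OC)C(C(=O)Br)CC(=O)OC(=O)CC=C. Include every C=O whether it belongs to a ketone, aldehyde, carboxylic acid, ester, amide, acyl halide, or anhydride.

6

CH3OOC: ester, 1 C=O (running total 1).
CH(COCH3): ketone, 1 C=O (running total 2).
CH(COOCH3): ester, 1 C=O (running total 3).
CH(COBr): acyl halide, 1 C=O (running total 4).
CH2CO-O-COCH2: anhydride, 2 C=O (running total 6).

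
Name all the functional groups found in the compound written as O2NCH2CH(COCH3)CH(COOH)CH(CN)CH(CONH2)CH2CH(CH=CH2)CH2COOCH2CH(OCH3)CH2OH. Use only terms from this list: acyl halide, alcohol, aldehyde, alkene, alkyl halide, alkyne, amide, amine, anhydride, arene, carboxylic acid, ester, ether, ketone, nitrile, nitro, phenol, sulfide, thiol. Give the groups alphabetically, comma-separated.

alcohol, alkene, amide, carboxylic acid, ester, ether, ketone, nitrile, nitro

–NO2 on carbon → nitro group.
pendant –COCH3: carbonyl C bonded to two carbons → ketone.
pendant –COOH: carbonyl C bonded to C and –OH → carboxylic acid.
pendant –C≡N: nitrile.
pendant –CONH2: carbonyl C bonded to C and N → amide.
pendant –CH=CH2: C=C double bond → alkene.
–C(=O)–O–C with C on the carbonyl side → ester.
pendant –OCH3: C–O–C with sp³ C, no adjacent C=O → ether.
–OH on an sp³ carbon → alcohol.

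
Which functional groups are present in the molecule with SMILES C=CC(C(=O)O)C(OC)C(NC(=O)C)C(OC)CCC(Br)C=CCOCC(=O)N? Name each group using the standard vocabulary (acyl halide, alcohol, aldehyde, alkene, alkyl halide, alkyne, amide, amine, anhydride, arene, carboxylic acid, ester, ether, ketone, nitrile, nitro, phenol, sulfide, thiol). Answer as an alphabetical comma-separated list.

C=C double bond → alkene.
pendant –COOH: carbonyl C bonded to C and –OH → carboxylic acid.
pendant –OCH3: C–O–C with sp³ C, no adjacent C=O → ether.
pendant –NHC(=O)CH3: N bonded to a carbonyl → amide (not amine).
pendant –OCH3: C–O–C with sp³ C, no adjacent C=O → ether.
halogen on an sp³ carbon → alkyl halide.
C=C double bond → alkene.
C–O–C with sp³ carbons on both sides and no adjacent C=O → ether.
–C(=O)NH2: carbonyl C bonded to C and to N → amide (the N is not a separate amine).

alkene, alkyl halide, amide, carboxylic acid, ether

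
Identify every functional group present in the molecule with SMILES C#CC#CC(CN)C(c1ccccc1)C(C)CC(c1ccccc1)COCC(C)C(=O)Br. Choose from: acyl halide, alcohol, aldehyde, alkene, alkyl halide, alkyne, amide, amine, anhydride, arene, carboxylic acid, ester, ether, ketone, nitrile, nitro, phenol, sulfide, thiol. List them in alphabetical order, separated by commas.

acyl halide, alkyne, amine, arene, ether

Taking each segment in turn:
  HC≡C: C≡C triple bond → alkyne.
  C≡C: C≡C triple bond → alkyne.
  CH(CH2NH2): pendant –CH2NH2: N on sp³ C, no adjacent C=O → amine.
  CH(C6H5): pendant –C6H5: benzene ring → arene.
  CH(C6H5): pendant –C6H5: benzene ring → arene.
  CH2OCH2: C–O–C with sp³ carbons on both sides and no adjacent C=O → ether.
  COBr: –C(=O)Br: carbonyl C bonded to C and to a halogen → acyl halide (not alkyl halide).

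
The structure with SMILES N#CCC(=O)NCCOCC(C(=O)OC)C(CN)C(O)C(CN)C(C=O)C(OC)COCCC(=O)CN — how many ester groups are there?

1

Taking each segment in turn:
  N≡C: N≡C–: carbon triple-bonded to nitrogen → nitrile.
  CH2CONHCH2: –C(=O)–N– linkage → amide (the N is not an amine).
  CH2OCH2: C–O–C with sp³ carbons on both sides and no adjacent C=O → ether.
  CH(COOCH3): pendant –COOCH3: carbonyl C bonded to C and –OCH3 → ester.
  CH(CH2NH2): pendant –CH2NH2: N on sp³ C, no adjacent C=O → amine.
  CH(OH): –OH on an sp³ carbon → alcohol (secondary).
  CH(CH2NH2): pendant –CH2NH2: N on sp³ C, no adjacent C=O → amine.
  CH(CHO): pendant –CHO: carbonyl C bonded to C and H → aldehyde.
  CH(OCH3): pendant –OCH3: C–O–C with sp³ C, no adjacent C=O → ether.
  CH2OCH2: C–O–C with sp³ carbons on both sides and no adjacent C=O → ether.
  CO: –C(=O)– with carbon on both sides → ketone.
  CH2NH2: –NH2 on an sp³ carbon with no adjacent C=O → amine.
Ester appears at: CH(COOCH3) → 1.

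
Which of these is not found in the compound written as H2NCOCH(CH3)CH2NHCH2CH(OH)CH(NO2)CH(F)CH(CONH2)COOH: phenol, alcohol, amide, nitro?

amide: present (H2NCO — –C(=O)NH2: carbonyl C bonded to C and to N → amide (the N is not a separate amine)).
nitro: present (CH(NO2) — –NO2 on an sp³ carbon → nitro (the N=O is not a carbonyl)).
alcohol: present (CH(OH) — –OH on an sp³ carbon → alcohol (secondary)).
phenol: absent. In CH(OH), the –OH is on an sp³ carbon, not on an aromatic ring, so it is an alcohol.

phenol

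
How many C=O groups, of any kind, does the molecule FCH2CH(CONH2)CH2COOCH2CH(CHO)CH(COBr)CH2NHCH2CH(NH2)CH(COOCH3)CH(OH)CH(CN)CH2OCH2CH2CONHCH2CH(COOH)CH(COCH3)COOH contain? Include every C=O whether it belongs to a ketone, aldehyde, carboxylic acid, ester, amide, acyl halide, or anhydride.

9

CH(CONH2): amide, 1 C=O (running total 1).
CH2COOCH2: ester, 1 C=O (running total 2).
CH(CHO): aldehyde, 1 C=O (running total 3).
CH(COBr): acyl halide, 1 C=O (running total 4).
CH(COOCH3): ester, 1 C=O (running total 5).
CH2CONHCH2: amide, 1 C=O (running total 6).
CH(COOH): carboxylic acid, 1 C=O (running total 7).
CH(COCH3): ketone, 1 C=O (running total 8).
COOH: carboxylic acid, 1 C=O (running total 9).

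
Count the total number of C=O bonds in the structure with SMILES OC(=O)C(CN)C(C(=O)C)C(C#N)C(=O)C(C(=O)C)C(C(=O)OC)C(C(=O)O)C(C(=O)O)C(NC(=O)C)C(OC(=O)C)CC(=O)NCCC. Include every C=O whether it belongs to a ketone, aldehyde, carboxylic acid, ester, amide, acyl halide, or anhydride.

HOOC: carboxylic acid, 1 C=O (running total 1).
CH(COCH3): ketone, 1 C=O (running total 2).
CO: ketone, 1 C=O (running total 3).
CH(COCH3): ketone, 1 C=O (running total 4).
CH(COOCH3): ester, 1 C=O (running total 5).
CH(COOH): carboxylic acid, 1 C=O (running total 6).
CH(COOH): carboxylic acid, 1 C=O (running total 7).
CH(NHCOCH3): amide, 1 C=O (running total 8).
CH(OCOCH3): ester, 1 C=O (running total 9).
CH2CONHCH2: amide, 1 C=O (running total 10).

10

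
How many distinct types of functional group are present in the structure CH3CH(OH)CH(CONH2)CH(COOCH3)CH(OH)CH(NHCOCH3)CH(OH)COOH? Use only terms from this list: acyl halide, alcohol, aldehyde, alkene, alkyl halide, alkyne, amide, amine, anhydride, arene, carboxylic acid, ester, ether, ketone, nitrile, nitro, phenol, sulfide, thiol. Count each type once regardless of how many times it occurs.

–OH on an sp³ carbon → alcohol (secondary).
pendant –CONH2: carbonyl C bonded to C and N → amide.
pendant –COOCH3: carbonyl C bonded to C and –OCH3 → ester.
–OH on an sp³ carbon → alcohol (secondary).
pendant –NHC(=O)CH3: N bonded to a carbonyl → amide (not amine).
–OH on an sp³ carbon → alcohol (secondary).
–COOH: carbonyl C bonded to –OH and C → carboxylic acid (the –OH is not a separate alcohol).
Distinct types present: alcohol, amide, carboxylic acid, ester.

4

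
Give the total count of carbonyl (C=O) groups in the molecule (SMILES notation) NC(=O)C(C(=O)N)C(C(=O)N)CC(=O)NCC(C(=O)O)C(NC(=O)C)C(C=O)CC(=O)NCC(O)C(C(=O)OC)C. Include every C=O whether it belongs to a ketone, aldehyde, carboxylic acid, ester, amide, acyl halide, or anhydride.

9

H2NCO: amide, 1 C=O (running total 1).
CH(CONH2): amide, 1 C=O (running total 2).
CH(CONH2): amide, 1 C=O (running total 3).
CH2CONHCH2: amide, 1 C=O (running total 4).
CH(COOH): carboxylic acid, 1 C=O (running total 5).
CH(NHCOCH3): amide, 1 C=O (running total 6).
CH(CHO): aldehyde, 1 C=O (running total 7).
CH2CONHCH2: amide, 1 C=O (running total 8).
CH(COOCH3): ester, 1 C=O (running total 9).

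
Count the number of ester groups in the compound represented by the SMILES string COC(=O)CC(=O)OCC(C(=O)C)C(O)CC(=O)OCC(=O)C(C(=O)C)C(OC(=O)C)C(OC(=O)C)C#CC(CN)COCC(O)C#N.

Working along the chain:
  CH3OOC: CH3O–C(=O)–: carbonyl C bonded to C and to –OCH3 → ester (not ketone + ether).
  CH2COOCH2: –C(=O)–O–C with C on the carbonyl side → ester.
  CH(COCH3): pendant –COCH3: carbonyl C bonded to two carbons → ketone.
  CH(OH): –OH on an sp³ carbon → alcohol (secondary).
  CH2COOCH2: –C(=O)–O–C with C on the carbonyl side → ester.
  CO: –C(=O)– with carbon on both sides → ketone.
  CH(COCH3): pendant –COCH3: carbonyl C bonded to two carbons → ketone.
  CH(OCOCH3): pendant –OC(=O)CH3: an acyloxy group → ester.
  CH(OCOCH3): pendant –OC(=O)CH3: an acyloxy group → ester.
  C≡C: C≡C triple bond → alkyne.
  CH(CH2NH2): pendant –CH2NH2: N on sp³ C, no adjacent C=O → amine.
  CH2OCH2: C–O–C with sp³ carbons on both sides and no adjacent C=O → ether.
  CH(OH): –OH on an sp³ carbon → alcohol (secondary).
  CN: –C≡N: carbon triple-bonded to nitrogen → nitrile.
Ester appears at: CH3OOC, CH2COOCH2, CH2COOCH2, CH(OCOCH3), CH(OCOCH3) → 5.

5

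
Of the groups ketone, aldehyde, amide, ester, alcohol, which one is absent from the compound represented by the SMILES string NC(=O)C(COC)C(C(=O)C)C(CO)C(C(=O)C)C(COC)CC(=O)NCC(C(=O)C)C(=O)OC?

amide: present (H2NCO — –C(=O)NH2: carbonyl C bonded to C and to N → amide (the N is not a separate amine)).
alcohol: present (CH(CH2OH) — pendant –CH2OH on an sp³ backbone C → alcohol).
ketone: present (CH(COCH3) — pendant –COCH3: carbonyl C bonded to two carbons → ketone).
ester: present (COOCH3 — –C(=O)OCH3: carbonyl C bonded to C and to –OCH3 → ester (not ketone + ether)).
aldehyde: absent. In CH(COCH3), the carbonyl carbon is bonded to two carbons, so it is a ketone, not an aldehyde.

aldehyde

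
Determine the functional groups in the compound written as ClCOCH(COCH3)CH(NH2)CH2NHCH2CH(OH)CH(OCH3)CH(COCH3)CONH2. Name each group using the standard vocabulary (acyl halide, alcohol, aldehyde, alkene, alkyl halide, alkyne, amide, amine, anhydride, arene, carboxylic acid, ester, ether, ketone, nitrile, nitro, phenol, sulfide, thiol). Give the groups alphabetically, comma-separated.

–C(=O)Cl: carbonyl C bonded to C and to a halogen → acyl halide (not alkyl halide).
pendant –COCH3: carbonyl C bonded to two carbons → ketone.
–NH2 on an sp³ carbon with no adjacent C=O → amine.
C–N–C with sp³ carbons and no adjacent C=O → amine (secondary).
–OH on an sp³ carbon → alcohol (secondary).
pendant –OCH3: C–O–C with sp³ C, no adjacent C=O → ether.
pendant –COCH3: carbonyl C bonded to two carbons → ketone.
–C(=O)NH2: carbonyl C bonded to C and to N → amide (the N is not a separate amine).

acyl halide, alcohol, amide, amine, ether, ketone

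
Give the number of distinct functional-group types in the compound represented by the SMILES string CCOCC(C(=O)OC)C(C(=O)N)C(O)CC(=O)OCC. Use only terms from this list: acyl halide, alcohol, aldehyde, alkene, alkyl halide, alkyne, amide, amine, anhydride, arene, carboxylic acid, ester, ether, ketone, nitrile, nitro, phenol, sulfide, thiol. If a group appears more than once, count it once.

C–O–C with sp³ carbons on both sides and no adjacent C=O → ether.
pendant –COOCH3: carbonyl C bonded to C and –OCH3 → ester.
pendant –CONH2: carbonyl C bonded to C and N → amide.
–OH on an sp³ carbon → alcohol (secondary).
–C(=O)OCH2CH3: carbonyl C bonded to C and to –OEt → ester.
Distinct types present: alcohol, amide, ester, ether.

4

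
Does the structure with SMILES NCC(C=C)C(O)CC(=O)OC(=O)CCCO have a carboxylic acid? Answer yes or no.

no

Taking each segment in turn:
  H2NCH2: –NH2 on an sp³ carbon with no adjacent C=O → amine.
  CH(CH=CH2): pendant –CH=CH2: C=C double bond → alkene.
  CH(OH): –OH on an sp³ carbon → alcohol (secondary).
  CH2CO-O-COCH2: two acyl groups sharing one oxygen, –C(=O)–O–C(=O)– → anhydride.
  CH2OH: –OH on an sp³ carbon → alcohol.
The groups actually present are: alcohol, alkene, amine, anhydride.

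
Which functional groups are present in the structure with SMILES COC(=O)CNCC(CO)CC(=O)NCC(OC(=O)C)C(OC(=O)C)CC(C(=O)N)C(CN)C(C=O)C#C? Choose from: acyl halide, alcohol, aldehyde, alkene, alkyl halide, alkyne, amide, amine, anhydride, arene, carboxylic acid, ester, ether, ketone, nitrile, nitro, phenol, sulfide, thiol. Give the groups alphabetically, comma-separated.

alcohol, aldehyde, alkyne, amide, amine, ester

CH3O–C(=O)–: carbonyl C bonded to C and to –OCH3 → ester (not ketone + ether).
C–N–C with sp³ carbons and no adjacent C=O → amine (secondary).
pendant –CH2OH on an sp³ backbone C → alcohol.
–C(=O)–N– linkage → amide (the N is not an amine).
pendant –OC(=O)CH3: an acyloxy group → ester.
pendant –OC(=O)CH3: an acyloxy group → ester.
pendant –CONH2: carbonyl C bonded to C and N → amide.
pendant –CH2NH2: N on sp³ C, no adjacent C=O → amine.
pendant –CHO: carbonyl C bonded to C and H → aldehyde.
C≡C triple bond → alkyne.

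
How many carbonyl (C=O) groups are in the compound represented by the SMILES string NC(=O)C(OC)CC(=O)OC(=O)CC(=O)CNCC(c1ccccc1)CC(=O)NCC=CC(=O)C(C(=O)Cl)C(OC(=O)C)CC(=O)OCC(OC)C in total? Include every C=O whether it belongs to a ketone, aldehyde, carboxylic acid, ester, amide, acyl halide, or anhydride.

H2NCO: amide, 1 C=O (running total 1).
CH2CO-O-COCH2: anhydride, 2 C=O (running total 3).
CO: ketone, 1 C=O (running total 4).
CH2CONHCH2: amide, 1 C=O (running total 5).
CO: ketone, 1 C=O (running total 6).
CH(COCl): acyl halide, 1 C=O (running total 7).
CH(OCOCH3): ester, 1 C=O (running total 8).
CH2COOCH2: ester, 1 C=O (running total 9).

9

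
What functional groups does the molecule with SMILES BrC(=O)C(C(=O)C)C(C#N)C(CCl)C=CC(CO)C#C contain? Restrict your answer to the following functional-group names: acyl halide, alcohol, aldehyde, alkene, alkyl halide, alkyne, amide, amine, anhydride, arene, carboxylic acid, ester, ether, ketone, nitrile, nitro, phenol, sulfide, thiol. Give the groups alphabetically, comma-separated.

acyl halide, alcohol, alkene, alkyl halide, alkyne, ketone, nitrile

–C(=O)Br: carbonyl C bonded to C and to a halogen → acyl halide (not alkyl halide).
pendant –COCH3: carbonyl C bonded to two carbons → ketone.
pendant –C≡N: nitrile.
pendant –CH2X: halogen on sp³ carbon → alkyl halide.
C=C double bond → alkene.
pendant –CH2OH on an sp³ backbone C → alcohol.
C≡C triple bond → alkyne.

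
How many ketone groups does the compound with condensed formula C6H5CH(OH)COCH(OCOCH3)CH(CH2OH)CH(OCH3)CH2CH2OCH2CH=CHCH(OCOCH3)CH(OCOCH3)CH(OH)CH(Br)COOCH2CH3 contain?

1

C6H5– phenyl ring → arene.
–OH on an sp³ carbon → alcohol (secondary).
–C(=O)– with carbon on both sides → ketone.
pendant –OC(=O)CH3: an acyloxy group → ester.
pendant –CH2OH on an sp³ backbone C → alcohol.
pendant –OCH3: C–O–C with sp³ C, no adjacent C=O → ether.
C–O–C with sp³ carbons on both sides and no adjacent C=O → ether.
C=C double bond → alkene.
pendant –OC(=O)CH3: an acyloxy group → ester.
pendant –OC(=O)CH3: an acyloxy group → ester.
–OH on an sp³ carbon → alcohol (secondary).
halogen on an sp³ carbon → alkyl halide.
–C(=O)OCH2CH3: carbonyl C bonded to C and to –OEt → ester.
Ketone appears at: CO → 1.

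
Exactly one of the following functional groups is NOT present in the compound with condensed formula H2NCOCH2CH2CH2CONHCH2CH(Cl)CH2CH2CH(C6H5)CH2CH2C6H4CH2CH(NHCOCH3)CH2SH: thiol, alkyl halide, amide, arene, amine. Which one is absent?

thiol: present (CH2SH — –SH on an sp³ carbon → thiol).
amide: present (H2NCO — –C(=O)NH2: carbonyl C bonded to C and to N → amide (the N is not a separate amine)).
alkyl halide: present (CH(Cl) — halogen on an sp³ carbon → alkyl halide).
arene: present (CH(C6H5) — pendant –C6H5: benzene ring → arene).
amine: absent. In each of H2NCO, CH2CONHCH2 and CH(NHCOCH3), the nitrogen is bonded directly to a carbonyl carbon, making it part of an amide, not a free amine.

amine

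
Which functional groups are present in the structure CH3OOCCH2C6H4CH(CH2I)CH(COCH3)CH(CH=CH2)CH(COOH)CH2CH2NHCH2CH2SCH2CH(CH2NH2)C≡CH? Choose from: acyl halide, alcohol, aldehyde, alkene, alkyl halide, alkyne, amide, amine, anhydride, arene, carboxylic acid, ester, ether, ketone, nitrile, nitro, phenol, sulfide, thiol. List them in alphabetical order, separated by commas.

Reading the structure from left to right:
  CH3OOC: CH3O–C(=O)–: carbonyl C bonded to C and to –OCH3 → ester (not ketone + ether).
  C6H4: para-disubstituted benzene ring → arene.
  CH(CH2I): pendant –CH2X: halogen on sp³ carbon → alkyl halide.
  CH(COCH3): pendant –COCH3: carbonyl C bonded to two carbons → ketone.
  CH(CH=CH2): pendant –CH=CH2: C=C double bond → alkene.
  CH(COOH): pendant –COOH: carbonyl C bonded to C and –OH → carboxylic acid.
  CH2NHCH2: C–N–C with sp³ carbons and no adjacent C=O → amine (secondary).
  CH2SCH2: C–S–C linkage → sulfide (thioether).
  CH(CH2NH2): pendant –CH2NH2: N on sp³ C, no adjacent C=O → amine.
  C≡CH: C≡C triple bond → alkyne.

alkene, alkyl halide, alkyne, amine, arene, carboxylic acid, ester, ketone, sulfide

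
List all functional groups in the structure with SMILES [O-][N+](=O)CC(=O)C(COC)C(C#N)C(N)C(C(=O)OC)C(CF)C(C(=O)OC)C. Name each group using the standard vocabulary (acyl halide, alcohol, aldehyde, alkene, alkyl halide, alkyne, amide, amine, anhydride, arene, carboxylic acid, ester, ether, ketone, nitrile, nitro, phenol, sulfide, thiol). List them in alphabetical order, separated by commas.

–NO2 on carbon → nitro group.
–C(=O)– with carbon on both sides → ketone.
pendant –CH2OCH3: C–O–C linkage → ether.
pendant –C≡N: nitrile.
–NH2 on an sp³ carbon with no adjacent C=O → amine.
pendant –COOCH3: carbonyl C bonded to C and –OCH3 → ester.
pendant –CH2X: halogen on sp³ carbon → alkyl halide.
pendant –COOCH3: carbonyl C bonded to C and –OCH3 → ester.

alkyl halide, amine, ester, ether, ketone, nitrile, nitro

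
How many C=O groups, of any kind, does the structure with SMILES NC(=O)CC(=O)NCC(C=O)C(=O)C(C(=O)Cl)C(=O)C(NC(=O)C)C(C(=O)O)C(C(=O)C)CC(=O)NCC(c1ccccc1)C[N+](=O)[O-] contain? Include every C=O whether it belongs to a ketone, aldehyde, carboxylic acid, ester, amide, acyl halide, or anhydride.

10

H2NCO: amide, 1 C=O (running total 1).
CH2CONHCH2: amide, 1 C=O (running total 2).
CH(CHO): aldehyde, 1 C=O (running total 3).
CO: ketone, 1 C=O (running total 4).
CH(COCl): acyl halide, 1 C=O (running total 5).
CO: ketone, 1 C=O (running total 6).
CH(NHCOCH3): amide, 1 C=O (running total 7).
CH(COOH): carboxylic acid, 1 C=O (running total 8).
CH(COCH3): ketone, 1 C=O (running total 9).
CH2CONHCH2: amide, 1 C=O (running total 10).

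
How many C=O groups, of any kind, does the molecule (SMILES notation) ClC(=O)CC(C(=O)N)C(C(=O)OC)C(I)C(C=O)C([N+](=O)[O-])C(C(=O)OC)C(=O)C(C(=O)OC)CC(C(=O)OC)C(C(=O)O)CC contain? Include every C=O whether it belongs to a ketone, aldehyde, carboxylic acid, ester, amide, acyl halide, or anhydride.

9

ClCO: acyl halide, 1 C=O (running total 1).
CH(CONH2): amide, 1 C=O (running total 2).
CH(COOCH3): ester, 1 C=O (running total 3).
CH(CHO): aldehyde, 1 C=O (running total 4).
CH(COOCH3): ester, 1 C=O (running total 5).
CO: ketone, 1 C=O (running total 6).
CH(COOCH3): ester, 1 C=O (running total 7).
CH(COOCH3): ester, 1 C=O (running total 8).
CH(COOH): carboxylic acid, 1 C=O (running total 9).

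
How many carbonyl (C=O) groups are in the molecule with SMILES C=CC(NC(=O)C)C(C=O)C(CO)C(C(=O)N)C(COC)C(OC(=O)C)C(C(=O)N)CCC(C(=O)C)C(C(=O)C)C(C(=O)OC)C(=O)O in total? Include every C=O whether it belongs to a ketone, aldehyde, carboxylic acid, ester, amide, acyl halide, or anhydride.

9

CH(NHCOCH3): amide, 1 C=O (running total 1).
CH(CHO): aldehyde, 1 C=O (running total 2).
CH(CONH2): amide, 1 C=O (running total 3).
CH(OCOCH3): ester, 1 C=O (running total 4).
CH(CONH2): amide, 1 C=O (running total 5).
CH(COCH3): ketone, 1 C=O (running total 6).
CH(COCH3): ketone, 1 C=O (running total 7).
CH(COOCH3): ester, 1 C=O (running total 8).
COOH: carboxylic acid, 1 C=O (running total 9).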